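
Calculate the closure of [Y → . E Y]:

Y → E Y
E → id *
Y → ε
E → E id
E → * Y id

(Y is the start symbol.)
{ [E → . * Y id], [E → . E id], [E → . id *], [Y → . E Y] }

To compute CLOSURE, for each item [A → α.Bβ] where B is a non-terminal, add [B → .γ] for all productions B → γ; repeat for the newly added items until nothing changes.

Start with: [Y → . E Y]
  [Y → . E Y] has the dot before E: add [E → . id *], [E → . E id], [E → . * Y id]
No further items can be added.

CLOSURE = { [E → . * Y id], [E → . E id], [E → . id *], [Y → . E Y] }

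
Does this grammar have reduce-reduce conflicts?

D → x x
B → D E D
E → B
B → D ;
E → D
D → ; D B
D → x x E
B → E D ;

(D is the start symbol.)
Yes — I14: [D → ; D B .] vs [E → B .]

A reduce-reduce conflict occurs when an LR(0) state has two complete items [A → α .] and [B → β .] — both call for a reduction, and with no lookahead the parser cannot choose between them.

Augment with D' → D and build the canonical LR(0) collection (I0 = CLOSURE({[D' → . D]}), then GOTO on every symbol after a dot until no new states appear). It has 16 states:
  I0: { [D → . ; D B], [D → . x x E], [D → . x x], [D' → . D] }  — shift
  I1: { [D → . ; D B], [D → . x x E], [D → . x x], [D → ; . D B] }  — shift
  I2: { [D' → D .] }  — accept
  I3: { [D → x . x E], [D → x . x] }  — shift
  I4: { [B → . D ;], [B → . D E D], [B → . E D ;], [D → . ; D B], [D → . x x E], [D → . x x], [D → x x . E], [D → x x .], [E → . B], [E → . D] }  — shift, reduce
  I5: { [E → B .] }  — reduce
  I6: { [B → . D ;], [B → . D E D], [B → . E D ;], [B → D . ;], [B → D . E D], [D → . ; D B], [D → . x x E], [D → . x x], [E → . B], [E → . D], [E → D .] }  — shift, reduce
  I7: { [B → E . D ;], [D → . ; D B], [D → . x x E], [D → . x x], [D → x x E .] }  — shift, reduce
  I8: { [B → E D . ;] }  — shift
  I9: { [B → E D ; .] }  — reduce
  I10: { [B → D ; .], [D → . ; D B], [D → . x x E], [D → . x x], [D → ; . D B] }  — shift, reduce
  I11: { [B → D E . D], [B → E . D ;], [D → . ; D B], [D → . x x E], [D → . x x] }  — shift
  I12: { [B → D E D .], [B → E D . ;] }  — shift, reduce
  I13: { [B → . D ;], [B → . D E D], [B → . E D ;], [D → . ; D B], [D → . x x E], [D → . x x], [D → ; D . B], [E → . B], [E → . D] }  — shift
  I14: { [D → ; D B .], [E → B .] }  — 2 reduces
  I15: { [B → E . D ;], [D → . ; D B], [D → . x x E], [D → . x x] }  — shift

I14 contains complete items [D → ; D B .], [E → B .] — reduce-reduce conflict.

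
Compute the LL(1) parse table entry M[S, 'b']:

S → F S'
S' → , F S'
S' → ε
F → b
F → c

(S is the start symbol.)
S → F S'

To find M[S, 'b'], we find productions for S where 'b' is in the predict set (PREDICT(N → α) = (FIRST(α) \ {ε}) ∪ (FOLLOW(N) if α ⇒* ε)).

Relevant sets:
  FIRST(F) = { 'b', 'c' }

S → F S': PREDICT = { 'b', 'c' }
  'b' is in predict set, so this production goes in M[S, 'b']

M[S, 'b'] = S → F S'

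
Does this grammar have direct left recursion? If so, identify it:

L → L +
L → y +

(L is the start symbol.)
Yes, L is left-recursive

L → L +: LEFT RECURSIVE (starts with L)
L → y +: starts with y

The grammar has direct left recursion on: L.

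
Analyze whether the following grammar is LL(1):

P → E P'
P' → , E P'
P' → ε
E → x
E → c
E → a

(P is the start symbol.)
A grammar is LL(1) if for each non-terminal N with multiple productions, the predict sets of those productions are pairwise disjoint, where PREDICT(N → α) = (FIRST(α) \ {ε}) ∪ (FOLLOW(N) if α ⇒* ε).

Relevant sets:
  FOLLOW(P') = { $ }

For P':
  PREDICT(P' → ',' E P') = { ',' }
  PREDICT(P' → ε) = { $ }
For E:
  PREDICT(E → x) = { 'x' }
  PREDICT(E → c) = { 'c' }
  PREDICT(E → a) = { 'a' }
P has a single production, so nothing to check there.

All predict sets are disjoint. The grammar IS LL(1).

Answer: Yes, the grammar is LL(1).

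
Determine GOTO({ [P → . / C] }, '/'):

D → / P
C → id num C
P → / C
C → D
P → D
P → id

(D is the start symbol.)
GOTO(I, '/') = CLOSURE({ [A → αX.β] : [A → α.Xβ] ∈ I, X = '/' })

Items with dot before '/', with the dot advanced:
  [P → . / C] → [P → / . C]
Closure of the advanced items:
  [P → / . C] has the dot before C: add [C → . id num C], [C → . D]
  [C → . D] has the dot before D: add [D → . / P]

GOTO = { [C → . D], [C → . id num C], [D → . / P], [P → / . C] }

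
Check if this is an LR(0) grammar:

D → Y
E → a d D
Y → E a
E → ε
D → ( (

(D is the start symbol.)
No. Shift-reduce conflict between [E → .] and [D → . ( (]

A grammar is LR(0) if no state in the canonical LR(0) collection has:
  - both a shift item (dot before a terminal) and a complete item (shift-reduce conflict), or
  - two or more complete items (reduce-reduce conflict; the accept item [D' → D .] counts as a complete item here).

Augment with D' → D and build the canonical LR(0) collection (I0 = CLOSURE({[D' → . D]}), then GOTO on every symbol after a dot until no new states appear). It has 10 states:
  I0: { [D → . ( (], [D → . Y], [D' → . D], [E → . a d D], [E → .], [Y → . E a] }  — shift, reduce
  I1: { [D → ( . (] }  — shift
  I2: { [D' → D .] }  — accept
  I3: { [Y → E . a] }  — shift
  I4: { [D → Y .] }  — reduce
  I5: { [E → a . d D] }  — shift
  I6: { [D → . ( (], [D → . Y], [E → . a d D], [E → .], [E → a d . D], [Y → . E a] }  — shift, reduce
  I7: { [E → a d D .] }  — reduce
  I8: { [Y → E a .] }  — reduce
  I9: { [D → ( ( .] }  — reduce

Conflict in state I0:
  Shift-reduce conflict between [E → .] and [D → . ( (]
So the grammar is NOT LR(0).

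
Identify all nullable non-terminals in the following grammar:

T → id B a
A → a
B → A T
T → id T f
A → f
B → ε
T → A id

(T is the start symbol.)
ε-productions: B → ε
So B is immediately nullable.
No further non-terminal can be added: every production for the remaining non-terminals contains a terminal or a non-nullable non-terminal.
Nullable = { 'B' }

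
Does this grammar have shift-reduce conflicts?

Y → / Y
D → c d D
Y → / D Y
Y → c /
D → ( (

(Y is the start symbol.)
A shift-reduce conflict occurs when an LR(0) state has both:
  - a complete (reduce) item [A → α .] (dot at the end), and
  - a shift item [B → β . c γ] (dot before a terminal).

Augment with Y' → Y and build the canonical LR(0) collection (I0 = CLOSURE({[Y' → . Y]}), then GOTO on every symbol after a dot until no new states appear). It has 14 states:
  I0: { [Y → . / D Y], [Y → . / Y], [Y → . c /], [Y' → . Y] }  — shift
  I1: { [D → . ( (], [D → . c d D], [Y → . / D Y], [Y → . / Y], [Y → . c /], [Y → / . D Y], [Y → / . Y] }  — shift
  I2: { [Y' → Y .] }  — accept
  I3: { [Y → c . /] }  — shift
  I4: { [Y → c / .] }  — reduce
  I5: { [D → ( . (] }  — shift
  I6: { [Y → . / D Y], [Y → . / Y], [Y → . c /], [Y → / D . Y] }  — shift
  I7: { [Y → / Y .] }  — reduce
  I8: { [D → c . d D], [Y → c . /] }  — shift
  I9: { [D → . ( (], [D → . c d D], [D → c d . D] }  — shift
  I10: { [D → c d D .] }  — reduce
  I11: { [D → c . d D] }  — shift
  I12: { [Y → / D Y .] }  — reduce
  I13: { [D → ( ( .] }  — reduce

No state contains both a complete item and a shift item.

Answer: No shift-reduce conflicts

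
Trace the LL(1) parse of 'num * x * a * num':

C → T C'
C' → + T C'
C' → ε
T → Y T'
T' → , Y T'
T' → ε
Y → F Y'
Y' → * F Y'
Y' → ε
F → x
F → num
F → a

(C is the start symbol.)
LL(1) parsing maintains a stack (initially the start symbol over $) and the input. At each step: if the stack top is a terminal, match it against the current input token; if it is a non-terminal N, replace it with the RHS of M[N, lookahead] (the unique production whose predict set contains the lookahead).

Stack is shown with the top on the left.

Stack           Input                Action
-------------------------------------------
C $             num * x * a * num $  output C → T C'
T C' $          num * x * a * num $  output T → Y T'
Y T' C' $       num * x * a * num $  output Y → F Y'
F Y' T' C' $    num * x * a * num $  output F → num
num Y' T' C' $  num * x * a * num $  match 'num'
Y' T' C' $      * x * a * num $      output Y' → * F Y'
* F Y' T' C' $  * x * a * num $      match '*'
F Y' T' C' $    x * a * num $        output F → x
x Y' T' C' $    x * a * num $        match 'x'
Y' T' C' $      * a * num $          output Y' → * F Y'
* F Y' T' C' $  * a * num $          match '*'
F Y' T' C' $    a * num $            output F → a
a Y' T' C' $    a * num $            match 'a'
Y' T' C' $      * num $              output Y' → * F Y'
* F Y' T' C' $  * num $              match '*'
F Y' T' C' $    num $                output F → num
num Y' T' C' $  num $                match 'num'
Y' T' C' $      $                    output Y' → ε
T' C' $         $                    output T' → ε
C' $            $                    output C' → ε
$               $                    accept

The string is accepted.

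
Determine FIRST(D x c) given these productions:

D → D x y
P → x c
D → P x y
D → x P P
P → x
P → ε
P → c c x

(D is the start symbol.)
FIRST sets of the non-terminals involved (from the grammar, by fixed-point iteration):
  FIRST(D) = { 'c', 'x' }

To compute FIRST(D x c), process the symbols left to right:
Symbol D is a non-terminal. Add FIRST(D) \ {ε} = { 'c', 'x' }
D is not nullable (ε ∉ FIRST(D)), so stop here.
FIRST(D x c) = { 'c', 'x' }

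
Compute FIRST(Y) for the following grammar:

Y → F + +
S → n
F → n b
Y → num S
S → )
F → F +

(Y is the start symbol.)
{ 'n', 'num' }

FIRST sets of the other non-terminals involved (by the same procedure, iterated to a fixed point):
  FIRST(F) = { 'n' }

From Y → F + +:
  - F is a non-terminal: add FIRST(F) \ {ε} = { 'n' }
    F is not nullable, so stop
From Y → num S:
  - num is a terminal: add 'num' and stop

Collecting: FIRST(Y) = { 'n', 'num' }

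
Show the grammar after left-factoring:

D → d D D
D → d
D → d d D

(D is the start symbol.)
Left-factoring transforms A → αβ₁ | αβ₂ into A → αA' and A' → β₁ | β₂
(α is the longest common prefix among the alternatives). Repeat until
no nonterminal has two alternatives with a common prefix.

Round 1: D has alternatives sharing prefix 'd'. Introduce D': D → d D'
  Add: D' → D D
  Add: D' → ε
  Add: D' → d D

No remaining common prefixes — done.

Resulting grammar:
D → d D'
D' → D D
D' → ε
D' → d D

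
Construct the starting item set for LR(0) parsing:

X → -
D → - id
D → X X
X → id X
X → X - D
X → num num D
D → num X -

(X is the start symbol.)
First, augment the grammar with X' → X
I₀ = CLOSURE({ [X' → . X] }):
  [X' → . X] has the dot before X: add [X → . -], [X → . id X], [X → . X - D], [X → . num num D]
No further items can be added.

I₀ = { [X → . -], [X → . X - D], [X → . id X], [X → . num num D], [X' → . X] }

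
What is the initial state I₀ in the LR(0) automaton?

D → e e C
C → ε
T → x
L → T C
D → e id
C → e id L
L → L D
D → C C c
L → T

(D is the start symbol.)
{ [C → . e id L], [C → .], [D → . C C c], [D → . e e C], [D → . e id], [D' → . D] }

First, augment the grammar with D' → D
I₀ = CLOSURE({ [D' → . D] }):
  [D' → . D] has the dot before D: add [D → . e e C], [D → . e id], [D → . C C c]
  [D → . C C c] has the dot before C: add [C → .], [C → . e id L]
No further items can be added.

I₀ = { [C → . e id L], [C → .], [D → . C C c], [D → . e e C], [D → . e id], [D' → . D] }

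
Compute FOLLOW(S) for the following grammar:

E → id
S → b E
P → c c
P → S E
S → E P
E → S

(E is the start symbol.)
To compute FOLLOW(S), find every occurrence of S on a right-hand side N → α S β: add FIRST(β) \ {ε}, and if β is empty or nullable also add FOLLOW(N). Iterate to a fixed point.

In P → S E: S is followed by E, add FIRST(E) \ {ε} = { 'b', 'id' }
In E → S: S is at the end, add FOLLOW(E)

The FOLLOW sets referred to above (computed the same way, to a fixed point):
  FOLLOW(E) = { $, 'b', 'c', 'id' }

Taking the union: FOLLOW(S) = { $, 'b', 'c', 'id' }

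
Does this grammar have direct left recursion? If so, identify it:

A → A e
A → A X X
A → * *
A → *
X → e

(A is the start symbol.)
Yes, A is left-recursive

Direct left recursion occurs when N → N α for some non-terminal N (the right-hand side begins with the left-hand side itself).

A → A e: LEFT RECURSIVE (starts with A)
A → A X X: LEFT RECURSIVE (starts with A)
A → * *: starts with '*'
A → *: starts with '*'
X → e: starts with e

The grammar has direct left recursion on: A.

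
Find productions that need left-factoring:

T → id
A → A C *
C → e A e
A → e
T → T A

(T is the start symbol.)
Left-factoring is needed when two productions for the same non-terminal
share a common prefix on the right-hand side.

Productions for T:
  T → id
  T → T A
Productions for A:
  A → A C *
  A → e

No common prefixes found.

Answer: No, left-factoring is not needed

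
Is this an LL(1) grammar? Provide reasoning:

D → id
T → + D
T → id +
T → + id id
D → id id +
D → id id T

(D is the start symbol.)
A grammar is LL(1) if for each non-terminal N with multiple productions, the predict sets of those productions are pairwise disjoint, where PREDICT(N → α) = (FIRST(α) \ {ε}) ∪ (FOLLOW(N) if α ⇒* ε).

For D:
  PREDICT(D → id) = { 'id' }
  PREDICT(D → id id '+') = { 'id' }
  PREDICT(D → id id T) = { 'id' }
For T:
  PREDICT(T → '+' D) = { '+' }
  PREDICT(T → id '+') = { 'id' }
  PREDICT(T → '+' id id) = { '+' }

Conflict found: Predict set conflict for D: { 'id' }
The grammar is NOT LL(1).

Answer: No. Predict set conflict for D: { 'id' }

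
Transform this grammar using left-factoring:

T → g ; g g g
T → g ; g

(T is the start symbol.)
Left-factoring transforms A → αβ₁ | αβ₂ into A → αA' and A' → β₁ | β₂
(α is the longest common prefix among the alternatives). Repeat until
no nonterminal has two alternatives with a common prefix.

Round 1: T has alternatives sharing prefix 'g ; g'. Introduce T': T → g ; g T'
  Add: T' → g g
  Add: T' → ε

No remaining common prefixes — done.

Resulting grammar:
T → g ; g T'
T' → g g
T' → ε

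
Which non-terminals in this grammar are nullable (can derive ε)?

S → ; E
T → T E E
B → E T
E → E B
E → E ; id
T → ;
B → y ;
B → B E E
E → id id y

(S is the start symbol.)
None

There are no ε-productions, so no non-terminal can derive ε.
No non-terminals are nullable.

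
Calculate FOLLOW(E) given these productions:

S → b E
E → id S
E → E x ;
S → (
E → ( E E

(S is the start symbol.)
To compute FOLLOW(E), find every occurrence of E on a right-hand side N → α E β: add FIRST(β) \ {ε}, and if β is empty or nullable also add FOLLOW(N). Iterate to a fixed point.

In S → b E: E is at the end, add FOLLOW(S)
In E → E x ;: E is followed by x ';', add FIRST(x ';') \ {ε} = { 'x' }
In E → ( E E: E is followed by E, add FIRST(E) \ {ε} = { '(', 'id' }
In E → ( E E: E is at the end; this adds FOLLOW(E) to itself — nothing new

The FOLLOW sets referred to above (computed the same way, to a fixed point):
  FOLLOW(S) = { $, '(', 'id', 'x' }

Taking the union: FOLLOW(E) = { $, '(', 'id', 'x' }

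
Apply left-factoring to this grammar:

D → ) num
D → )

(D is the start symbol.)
Left-factoring transforms A → αβ₁ | αβ₂ into A → αA' and A' → β₁ | β₂
(α is the longest common prefix among the alternatives). Repeat until
no nonterminal has two alternatives with a common prefix.

Round 1: D has alternatives sharing prefix ')'. Introduce D': D → ) D'
  Add: D' → num
  Add: D' → ε

No remaining common prefixes — done.

Resulting grammar:
D → ) D'
D' → num
D' → ε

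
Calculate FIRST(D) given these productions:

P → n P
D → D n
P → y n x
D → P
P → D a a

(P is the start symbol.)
{ 'n', 'y' }

To compute FIRST(D), examine every production with D on the left-hand side, reading each right-hand side left to right until a non-nullable symbol is reached.

FIRST sets of the other non-terminals involved (by the same procedure, iterated to a fixed point):
  FIRST(P) = { 'n', 'y' }

From D → D n:
  - D is the symbol being defined: contributes nothing new
    D is not nullable, so stop
From D → P:
  - P is a non-terminal: add FIRST(P) \ {ε} = { 'n', 'y' }
    P is not nullable, so stop

Collecting: FIRST(D) = { 'n', 'y' }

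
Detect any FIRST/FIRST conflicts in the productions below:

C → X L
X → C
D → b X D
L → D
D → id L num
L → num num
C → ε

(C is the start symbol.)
A FIRST/FIRST conflict occurs when two productions N → α and N → β for the same non-terminal have FIRST(α) ∩ FIRST(β) ≠ ∅ (with ε ∈ FIRST of a nullable right-hand side, so two nullable alternatives also conflict).

FIRST sets of the non-terminals at (or reachable through a nullable prefix from) the front of some alternative:
  FIRST(X) = { 'b', 'id', 'num', ε }
  FIRST(L) = { 'b', 'id', 'num' }
  FIRST(D) = { 'b', 'id' }

Productions for C:
  C → X L: FIRST = { 'b', 'id', 'num' }
  C → ε: FIRST = { ε }
Productions for D:
  D → b X D: FIRST = { 'b' }
  D → id L num: FIRST = { 'id' }
Productions for L:
  L → D: FIRST = { 'b', 'id' }
  L → num num: FIRST = { 'num' }
X has only one production, so no FIRST/FIRST conflict is possible there.

All alternatives of each non-terminal have pairwise disjoint FIRST sets.

Answer: No FIRST/FIRST conflicts.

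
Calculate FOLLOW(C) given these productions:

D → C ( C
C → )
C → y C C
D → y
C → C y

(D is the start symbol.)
To compute FOLLOW(C), find every occurrence of C on a right-hand side N → α C β: add FIRST(β) \ {ε}, and if β is empty or nullable also add FOLLOW(N). Iterate to a fixed point.

In D → C ( C: C is followed by '(' C, add FIRST('(' C) \ {ε} = { '(' }
In D → C ( C: C is at the end, add FOLLOW(D)
In C → y C C: C is followed by C, add FIRST(C) \ {ε} = { ')', 'y' }
In C → y C C: C is at the end; this adds FOLLOW(C) to itself — nothing new
In C → C y: C is followed by y, add FIRST(y) \ {ε} = { 'y' }

The FOLLOW sets referred to above (computed the same way, to a fixed point):
  FOLLOW(D) = { $ }

Taking the union: FOLLOW(C) = { $, '(', ')', 'y' }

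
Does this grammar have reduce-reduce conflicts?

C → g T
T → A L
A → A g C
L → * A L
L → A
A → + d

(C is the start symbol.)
No reduce-reduce conflicts

A reduce-reduce conflict occurs when an LR(0) state has two complete items [A → α .] and [B → β .] — both call for a reduction, and with no lookahead the parser cannot choose between them.

Augment with C' → C and build the canonical LR(0) collection (I0 = CLOSURE({[C' → . C]}), then GOTO on every symbol after a dot until no new states appear). It has 14 states:
  I0: { [C → . g T], [C' → . C] }  — shift
  I1: { [C' → C .] }  — accept
  I2: { [A → . + d], [A → . A g C], [C → g . T], [T → . A L] }  — shift
  I3: { [A → + . d] }  — shift
  I4: { [A → . + d], [A → . A g C], [A → A . g C], [L → . * A L], [L → . A], [T → A . L] }  — shift
  I5: { [C → g T .] }  — reduce
  I6: { [A → . + d], [A → . A g C], [L → * . A L] }  — shift
  I7: { [A → A . g C], [L → A .] }  — shift, reduce
  I8: { [T → A L .] }  — reduce
  I9: { [A → A g . C], [C → . g T] }  — shift
  I10: { [A → A g C .] }  — reduce
  I11: { [A → . + d], [A → . A g C], [A → A . g C], [L → * A . L], [L → . * A L], [L → . A] }  — shift
  I12: { [L → * A L .] }  — reduce
  I13: { [A → + d .] }  — reduce

No state contains more than one complete item.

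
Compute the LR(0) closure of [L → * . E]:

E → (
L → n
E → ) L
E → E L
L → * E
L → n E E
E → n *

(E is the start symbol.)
{ [E → . (], [E → . ) L], [E → . E L], [E → . n *], [L → * . E] }

To compute CLOSURE, for each item [A → α.Bβ] where B is a non-terminal, add [B → .γ] for all productions B → γ; repeat for the newly added items until nothing changes.

Start with: [L → * . E]
  [L → * . E] has the dot before E: add [E → . (], [E → . ) L], [E → . E L], [E → . n *]
No further items can be added.

CLOSURE = { [E → . (], [E → . ) L], [E → . E L], [E → . n *], [L → * . E] }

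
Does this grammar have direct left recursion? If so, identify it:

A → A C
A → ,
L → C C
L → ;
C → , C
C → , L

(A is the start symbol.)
Direct left recursion occurs when N → N α for some non-terminal N (the right-hand side begins with the left-hand side itself).

A → A C: LEFT RECURSIVE (starts with A)
A → ,: starts with ','
L → C C: starts with C
L → ;: starts with ';'
C → , C: starts with ','
C → , L: starts with ','

The grammar has direct left recursion on: A.

Answer: Yes, A is left-recursive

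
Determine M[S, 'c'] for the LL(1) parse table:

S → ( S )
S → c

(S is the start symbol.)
To find M[S, 'c'], we find productions for S where 'c' is in the predict set (PREDICT(N → α) = (FIRST(α) \ {ε}) ∪ (FOLLOW(N) if α ⇒* ε)).

S → ( S ): PREDICT = { '(' }
S → c: PREDICT = { 'c' }
  'c' is in predict set, so this production goes in M[S, 'c']

M[S, 'c'] = S → c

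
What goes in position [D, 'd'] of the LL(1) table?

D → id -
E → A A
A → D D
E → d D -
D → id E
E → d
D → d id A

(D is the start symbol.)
D → d id A

To find M[D, 'd'], we find productions for D where 'd' is in the predict set (PREDICT(N → α) = (FIRST(α) \ {ε}) ∪ (FOLLOW(N) if α ⇒* ε)).

D → id -: PREDICT = { 'id' }
D → id E: PREDICT = { 'id' }
D → d id A: PREDICT = { 'd' }
  'd' is in predict set, so this production goes in M[D, 'd']

M[D, 'd'] = D → d id A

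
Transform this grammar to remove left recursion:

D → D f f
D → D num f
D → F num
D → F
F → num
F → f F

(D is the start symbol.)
D → F num D'
D → F D'
D' → f f D'
D' → num f D'
D' → ε
F → num
F → f F

D is directly left-recursive. The standard transformation for
  A → A α₁ | ... | A α_m | β₁ | ... | β_n
is
  A  → β₁ A' | ... | β_n A'
  A' → α₁ A' | ... | α_m A' | ε

D → F num becomes D → F num D'
D → F becomes D → F D'
D → D f f becomes D' → f f D'
D → D num f becomes D' → num f D'
Add D' → ε

Productions for other non-terminals are unchanged:
  F → num
  F → f F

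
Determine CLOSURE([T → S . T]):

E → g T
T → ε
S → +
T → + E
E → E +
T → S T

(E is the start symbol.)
{ [S → . +], [T → . + E], [T → . S T], [T → .], [T → S . T] }

To compute CLOSURE, for each item [A → α.Bβ] where B is a non-terminal, add [B → .γ] for all productions B → γ; repeat for the newly added items until nothing changes.

Start with: [T → S . T]
  [T → S . T] has the dot before T: add [T → .], [T → . + E], [T → . S T]
  [T → . S T] has the dot before S: add [S → . +]
No further items can be added.

CLOSURE = { [S → . +], [T → . + E], [T → . S T], [T → .], [T → S . T] }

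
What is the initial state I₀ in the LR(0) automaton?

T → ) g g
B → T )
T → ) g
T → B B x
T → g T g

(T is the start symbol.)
First, augment the grammar with T' → T
I₀ = CLOSURE({ [T' → . T] }):
  [T' → . T] has the dot before T: add [T → . ) g g], [T → . ) g], [T → . B B x], [T → . g T g]
  [T → . B B x] has the dot before B: add [B → . T )]
No further items can be added.

I₀ = { [B → . T )], [T → . ) g g], [T → . ) g], [T → . B B x], [T → . g T g], [T' → . T] }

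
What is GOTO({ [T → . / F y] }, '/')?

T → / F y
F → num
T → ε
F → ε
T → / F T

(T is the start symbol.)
{ [F → . num], [F → .], [T → / . F y] }

GOTO(I, '/') = CLOSURE({ [A → αX.β] : [A → α.Xβ] ∈ I, X = '/' })

Items with dot before '/', with the dot advanced:
  [T → . / F y] → [T → / . F y]
Closure of the advanced items:
  [T → / . F y] has the dot before F: add [F → . num], [F → .]

GOTO = { [F → . num], [F → .], [T → / . F y] }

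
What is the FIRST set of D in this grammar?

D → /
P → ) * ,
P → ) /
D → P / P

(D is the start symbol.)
To compute FIRST(D), examine every production with D on the left-hand side, reading each right-hand side left to right until a non-nullable symbol is reached.

FIRST sets of the other non-terminals involved (by the same procedure, iterated to a fixed point):
  FIRST(P) = { ')' }

From D → /:
  - '/' is a terminal: add '/' and stop
From D → P / P:
  - P is a non-terminal: add FIRST(P) \ {ε} = { ')' }
    P is not nullable, so stop

Collecting: FIRST(D) = { ')', '/' }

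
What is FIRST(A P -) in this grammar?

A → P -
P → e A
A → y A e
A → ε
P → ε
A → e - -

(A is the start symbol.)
FIRST sets of the non-terminals involved (from the grammar, by fixed-point iteration):
  FIRST(A) = { '-', 'e', 'y', ε }
  FIRST(P) = { 'e', ε }

To compute FIRST(A P -), process the symbols left to right:
Symbol A is a non-terminal. Add FIRST(A) \ {ε} = { '-', 'e', 'y' }
A is nullable (ε ∈ FIRST(A)), continue to the next symbol.
Symbol P is a non-terminal. Add FIRST(P) \ {ε} = { 'e' }
P is nullable (ε ∈ FIRST(P)), continue to the next symbol.
Symbol - is a terminal. Add '-' and stop.
FIRST(A P -) = { '-', 'e', 'y' }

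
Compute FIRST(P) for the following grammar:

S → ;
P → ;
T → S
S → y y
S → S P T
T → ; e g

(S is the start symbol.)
{ ';' }

From P → ;:
  - ';' is a terminal: add ';' and stop

Collecting: FIRST(P) = { ';' }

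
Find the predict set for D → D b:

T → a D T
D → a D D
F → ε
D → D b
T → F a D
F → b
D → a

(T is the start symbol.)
{ 'a' }

PREDICT(D → D b) = (FIRST(RHS) \ {ε}) ∪ (FOLLOW(D) if ε ∈ FIRST(RHS), i.e. RHS ⇒* ε)
FIRST(D) = { 'a' }
FIRST(D b) = { 'a' }
ε ∉ FIRST(D b), so FOLLOW(D) is not added.
PREDICT(D → D b) = { 'a' }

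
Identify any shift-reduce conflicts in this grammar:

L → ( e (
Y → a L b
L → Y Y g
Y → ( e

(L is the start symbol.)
Yes — I11: [Y → ( e .] vs [L → ( e . (]

Augment with L' → L and build the canonical LR(0) collection (I0 = CLOSURE({[L' → . L]}), then GOTO on every symbol after a dot until no new states appear). It has 13 states:
  I0: { [L → . ( e (], [L → . Y Y g], [L' → . L], [Y → . ( e], [Y → . a L b] }  — shift
  I1: { [L → ( . e (], [Y → ( . e] }  — shift
  I2: { [L' → L .] }  — accept
  I3: { [L → Y . Y g], [Y → . ( e], [Y → . a L b] }  — shift
  I4: { [L → . ( e (], [L → . Y Y g], [Y → . ( e], [Y → . a L b], [Y → a . L b] }  — shift
  I5: { [Y → a L . b] }  — shift
  I6: { [Y → a L b .] }  — reduce
  I7: { [Y → ( . e] }  — shift
  I8: { [L → Y Y . g] }  — shift
  I9: { [L → Y Y g .] }  — reduce
  I10: { [Y → ( e .] }  — reduce
  I11: { [L → ( e . (], [Y → ( e .] }  — shift, reduce
  I12: { [L → ( e ( .] }  — reduce

I11 contains reduce item [Y → ( e .] and shift item [L → ( e . (] — shift-reduce conflict.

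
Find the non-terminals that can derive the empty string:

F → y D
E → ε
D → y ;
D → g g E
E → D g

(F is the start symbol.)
{ 'E' }

ε-productions: E → ε
So E is immediately nullable.
No further non-terminal can be added: every production for the remaining non-terminals contains a terminal or a non-nullable non-terminal.
Nullable = { 'E' }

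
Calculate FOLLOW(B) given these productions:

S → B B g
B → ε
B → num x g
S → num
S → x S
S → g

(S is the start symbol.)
To compute FOLLOW(B), find every occurrence of B on a right-hand side N → α B β: add FIRST(β) \ {ε}, and if β is empty or nullable also add FOLLOW(N). Iterate to a fixed point.

In S → B B g: B is followed by B g, add FIRST(B g) \ {ε} = { 'g', 'num' }
In S → B B g: B is followed by g, add FIRST(g) \ {ε} = { 'g' }

Taking the union: FOLLOW(B) = { 'g', 'num' }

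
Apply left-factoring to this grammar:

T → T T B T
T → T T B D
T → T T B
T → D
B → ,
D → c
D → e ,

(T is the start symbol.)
Left-factoring transforms A → αβ₁ | αβ₂ into A → αA' and A' → β₁ | β₂
(α is the longest common prefix among the alternatives). Repeat until
no nonterminal has two alternatives with a common prefix.

Round 1: T has alternatives sharing prefix 'T T B'. Introduce T': T → T T B T'
  Add: T' → T
  Add: T' → D
  Add: T' → ε

No remaining common prefixes — done.

Resulting grammar:
T → T T B T'
T' → T
T' → D
T' → ε
T → D
B → ,
D → c
D → e ,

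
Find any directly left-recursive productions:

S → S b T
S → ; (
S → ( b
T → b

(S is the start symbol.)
S → S b T: LEFT RECURSIVE (starts with S)
S → ; (: starts with ';'
S → ( b: starts with '('
T → b: starts with b

The grammar has direct left recursion on: S.

Answer: Yes, S is left-recursive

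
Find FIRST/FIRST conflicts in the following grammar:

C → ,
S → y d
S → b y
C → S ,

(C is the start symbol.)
A FIRST/FIRST conflict occurs when two productions N → α and N → β for the same non-terminal have FIRST(α) ∩ FIRST(β) ≠ ∅ (with ε ∈ FIRST of a nullable right-hand side, so two nullable alternatives also conflict).

FIRST sets of the non-terminals at (or reachable through a nullable prefix from) the front of some alternative:
  FIRST(S) = { 'b', 'y' }

Productions for C:
  C → ,: FIRST = { ',' }
  C → S ,: FIRST = { 'b', 'y' }
Productions for S:
  S → y d: FIRST = { 'y' }
  S → b y: FIRST = { 'b' }

All alternatives of each non-terminal have pairwise disjoint FIRST sets.

Answer: No FIRST/FIRST conflicts.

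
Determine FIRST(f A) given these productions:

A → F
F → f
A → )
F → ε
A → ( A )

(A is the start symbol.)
To compute FIRST(f A), process the symbols left to right:
Symbol f is a terminal. Add 'f' and stop.
FIRST(f A) = { 'f' }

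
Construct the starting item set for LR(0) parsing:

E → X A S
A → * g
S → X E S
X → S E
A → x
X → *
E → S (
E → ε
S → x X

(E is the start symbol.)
First, augment the grammar with E' → E
I₀ = CLOSURE({ [E' → . E] }):
  [E' → . E] has the dot before E: add [E → . X A S], [E → . S (], [E → .]
  [E → . X A S] has the dot before X: add [X → . S E], [X → . *]
  [E → . S (] has the dot before S: add [S → . X E S], [S → . x X]
No further items can be added.

I₀ = { [E → . S (], [E → . X A S], [E → .], [E' → . E], [S → . X E S], [S → . x X], [X → . *], [X → . S E] }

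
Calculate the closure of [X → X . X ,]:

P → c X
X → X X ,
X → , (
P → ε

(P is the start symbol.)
{ [X → . , (], [X → . X X ,], [X → X . X ,] }

Start with: [X → X . X ,]
  [X → X . X ,] has the dot before X: add [X → . X X ,], [X → . , (]
No further items can be added.

CLOSURE = { [X → . , (], [X → . X X ,], [X → X . X ,] }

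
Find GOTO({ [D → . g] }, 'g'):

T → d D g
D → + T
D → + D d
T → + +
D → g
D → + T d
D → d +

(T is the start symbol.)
{ [D → g .] }

GOTO(I, 'g') = CLOSURE({ [A → αX.β] : [A → α.Xβ] ∈ I, X = 'g' })

Items with dot before 'g', with the dot advanced:
  [D → . g] → [D → g .]
Closure adds nothing (no advanced item has the dot before a non-terminal).

GOTO = { [D → g .] }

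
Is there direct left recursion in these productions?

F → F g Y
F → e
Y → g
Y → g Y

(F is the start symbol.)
Yes, F is left-recursive

F → F g Y: LEFT RECURSIVE (starts with F)
F → e: starts with e
Y → g: starts with g
Y → g Y: starts with g

The grammar has direct left recursion on: F.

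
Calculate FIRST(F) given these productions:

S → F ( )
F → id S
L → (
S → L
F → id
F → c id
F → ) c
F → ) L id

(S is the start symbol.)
{ ')', 'c', 'id' }

To compute FIRST(F), examine every production with F on the left-hand side, reading each right-hand side left to right until a non-nullable symbol is reached.

From F → id S:
  - id is a terminal: add 'id' and stop
From F → id:
  - id is a terminal: add 'id' and stop
From F → c id:
  - c is a terminal: add 'c' and stop
From F → ) c:
  - ')' is a terminal: add ')' and stop
From F → ) L id:
  - ')' is a terminal: add ')' and stop

Collecting: FIRST(F) = { ')', 'c', 'id' }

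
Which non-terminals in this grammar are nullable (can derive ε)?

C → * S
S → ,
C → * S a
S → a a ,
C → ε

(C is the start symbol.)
{ 'C' }

A non-terminal is nullable if it can derive ε (the empty string): either it has an ε-production, or it has a production whose right-hand side consists entirely of nullable non-terminals.

ε-productions: C → ε
So C is immediately nullable.
No further non-terminal can be added: every production for the remaining non-terminals contains a terminal or a non-nullable non-terminal.
Nullable = { 'C' }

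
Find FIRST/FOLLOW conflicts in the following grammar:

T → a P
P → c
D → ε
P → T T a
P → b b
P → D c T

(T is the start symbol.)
No FIRST/FOLLOW conflicts.

Nullable non-terminals: D.
D has a nullable alternative but only one production, so nothing to check.

P, T have no nullable alternative, so no FIRST/FOLLOW check is needed there.

No FIRST/FOLLOW conflicts found.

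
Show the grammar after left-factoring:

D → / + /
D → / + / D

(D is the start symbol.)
Left-factoring transforms A → αβ₁ | αβ₂ into A → αA' and A' → β₁ | β₂
(α is the longest common prefix among the alternatives). Repeat until
no nonterminal has two alternatives with a common prefix.

Round 1: D has alternatives sharing prefix '/ + /'. Introduce D': D → / + / D'
  Add: D' → ε
  Add: D' → D

No remaining common prefixes — done.

Resulting grammar:
D → / + / D'
D' → ε
D' → D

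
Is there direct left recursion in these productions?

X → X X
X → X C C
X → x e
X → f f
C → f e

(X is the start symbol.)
Direct left recursion occurs when N → N α for some non-terminal N (the right-hand side begins with the left-hand side itself).

X → X X: LEFT RECURSIVE (starts with X)
X → X C C: LEFT RECURSIVE (starts with X)
X → x e: starts with x
X → f f: starts with f
C → f e: starts with f

The grammar has direct left recursion on: X.

Answer: Yes, X is left-recursive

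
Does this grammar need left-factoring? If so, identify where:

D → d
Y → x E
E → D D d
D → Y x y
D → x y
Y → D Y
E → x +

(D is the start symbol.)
No, left-factoring is not needed

Left-factoring is needed when two productions for the same non-terminal
share a common prefix on the right-hand side.

Productions for D:
  D → d
  D → Y x y
  D → x y
Productions for Y:
  Y → x E
  Y → D Y
Productions for E:
  E → D D d
  E → x +

No common prefixes found.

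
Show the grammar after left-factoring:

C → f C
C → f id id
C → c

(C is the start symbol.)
C → f C'
C' → C
C' → id id
C → c

Left-factoring transforms A → αβ₁ | αβ₂ into A → αA' and A' → β₁ | β₂
(α is the longest common prefix among the alternatives). Repeat until
no nonterminal has two alternatives with a common prefix.

Round 1: C has alternatives sharing prefix 'f'. Introduce C': C → f C'
  Add: C' → C
  Add: C' → id id

No remaining common prefixes — done.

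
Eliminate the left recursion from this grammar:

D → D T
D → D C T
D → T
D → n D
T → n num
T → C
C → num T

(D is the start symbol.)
D → T D'
D → n D D'
D' → T D'
D' → C T D'
D' → ε
T → n num
T → C
C → num T

D is directly left-recursive. The standard transformation for
  A → A α₁ | ... | A α_m | β₁ | ... | β_n
is
  A  → β₁ A' | ... | β_n A'
  A' → α₁ A' | ... | α_m A' | ε

D → T becomes D → T D'
D → n D becomes D → n D D'
D → D T becomes D' → T D'
D → D C T becomes D' → C T D'
Add D' → ε

Productions for other non-terminals are unchanged:
  T → n num
  T → C
  C → num T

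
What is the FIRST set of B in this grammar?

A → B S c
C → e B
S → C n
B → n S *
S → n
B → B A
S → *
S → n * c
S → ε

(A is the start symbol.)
{ 'n' }

From B → n S *:
  - n is a terminal: add 'n' and stop
From B → B A:
  - B is the symbol being defined: contributes nothing new
    B is not nullable, so stop

Collecting: FIRST(B) = { 'n' }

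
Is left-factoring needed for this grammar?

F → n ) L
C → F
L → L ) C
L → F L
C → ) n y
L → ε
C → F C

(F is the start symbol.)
Left-factoring is needed when two productions for the same non-terminal
share a common prefix on the right-hand side.

Productions for C:
  C → F
  C → ) n y
  C → F C
Productions for L:
  L → L ) C
  L → F L
  L → ε

Found common prefix 'F' in productions for C

Answer: Yes, C has productions with common prefix 'F'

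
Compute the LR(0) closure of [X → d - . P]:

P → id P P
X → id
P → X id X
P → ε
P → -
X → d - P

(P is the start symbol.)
To compute CLOSURE, for each item [A → α.Bβ] where B is a non-terminal, add [B → .γ] for all productions B → γ; repeat for the newly added items until nothing changes.

Start with: [X → d - . P]
  [X → d - . P] has the dot before P: add [P → . id P P], [P → . X id X], [P → .], [P → . -]
  [P → . X id X] has the dot before X: add [X → . id], [X → . d - P]
No further items can be added.

CLOSURE = { [P → . -], [P → . X id X], [P → . id P P], [P → .], [X → . d - P], [X → . id], [X → d - . P] }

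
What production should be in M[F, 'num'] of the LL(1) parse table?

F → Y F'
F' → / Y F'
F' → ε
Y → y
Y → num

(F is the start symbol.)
To find M[F, 'num'], we find productions for F where 'num' is in the predict set (PREDICT(N → α) = (FIRST(α) \ {ε}) ∪ (FOLLOW(N) if α ⇒* ε)).

Relevant sets:
  FIRST(Y) = { 'num', 'y' }

F → Y F': PREDICT = { 'num', 'y' }
  'num' is in predict set, so this production goes in M[F, 'num']

M[F, 'num'] = F → Y F'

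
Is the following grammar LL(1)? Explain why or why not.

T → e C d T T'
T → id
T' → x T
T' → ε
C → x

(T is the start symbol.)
A grammar is LL(1) if for each non-terminal N with multiple productions, the predict sets of those productions are pairwise disjoint, where PREDICT(N → α) = (FIRST(α) \ {ε}) ∪ (FOLLOW(N) if α ⇒* ε).

Relevant sets:
  FOLLOW(T') = { $, 'x' }

For T:
  PREDICT(T → e C d T T') = { 'e' }
  PREDICT(T → id) = { 'id' }
For T':
  PREDICT(T' → x T) = { 'x' }
  PREDICT(T' → ε) = { $, 'x' }
C has a single production, so nothing to check there.

Conflict found: Predict set conflict for T': { 'x' }
The grammar is NOT LL(1).

Answer: No. Predict set conflict for T': { 'x' }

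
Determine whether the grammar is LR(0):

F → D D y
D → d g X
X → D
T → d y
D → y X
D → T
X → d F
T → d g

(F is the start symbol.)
A grammar is LR(0) if no state in the canonical LR(0) collection has:
  - both a shift item (dot before a terminal) and a complete item (shift-reduce conflict), or
  - two or more complete items (reduce-reduce conflict; the accept item [F' → F .] counts as a complete item here).

Augment with F' → F and build the canonical LR(0) collection (I0 = CLOSURE({[F' → . F]}), then GOTO on every symbol after a dot until no new states appear). It has 16 states:
  I0: { [D → . T], [D → . d g X], [D → . y X], [F → . D D y], [F' → . F], [T → . d g], [T → . d y] }  — shift
  I1: { [D → . T], [D → . d g X], [D → . y X], [F → D . D y], [T → . d g], [T → . d y] }  — shift
  I2: { [F' → F .] }  — accept
  I3: { [D → T .] }  — reduce
  I4: { [D → d . g X], [T → d . g], [T → d . y] }  — shift
  I5: { [D → . T], [D → . d g X], [D → . y X], [D → y . X], [T → . d g], [T → . d y], [X → . D], [X → . d F] }  — shift
  I6: { [X → D .] }  — reduce
  I7: { [D → y X .] }  — reduce
  I8: { [D → . T], [D → . d g X], [D → . y X], [D → d . g X], [F → . D D y], [T → . d g], [T → . d y], [T → d . g], [T → d . y], [X → d . F] }  — shift
  I9: { [X → d F .] }  — reduce
  I10: { [D → . T], [D → . d g X], [D → . y X], [D → d g . X], [T → . d g], [T → . d y], [T → d g .], [X → . D], [X → . d F] }  — shift, reduce
  I11: { [D → . T], [D → . d g X], [D → . y X], [D → y . X], [T → . d g], [T → . d y], [T → d y .], [X → . D], [X → . d F] }  — shift, reduce
  I12: { [D → d g X .] }  — reduce
  I13: { [T → d y .] }  — reduce
  I14: { [F → D D . y] }  — shift
  I15: { [F → D D y .] }  — reduce

Conflict in state I10:
  Shift-reduce conflict between [T → d g .] and [D → . d g X]
So the grammar is NOT LR(0).

Answer: No. Shift-reduce conflict between [T → d g .] and [D → . d g X]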